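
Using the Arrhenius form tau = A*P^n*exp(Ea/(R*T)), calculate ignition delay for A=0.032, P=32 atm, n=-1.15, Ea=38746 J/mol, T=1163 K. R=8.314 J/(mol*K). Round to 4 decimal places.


tau = A * P^n * exp(Ea/(R*T))
P^n = 32^(-1.15) = 0.01858136
Ea/(R*T) = 38746/(8.314*1163) = 4.007164
exp(Ea/(R*T)) = 54.990707
tau = 0.032 * 0.01858136 * 54.990707 = 0.0327 ms


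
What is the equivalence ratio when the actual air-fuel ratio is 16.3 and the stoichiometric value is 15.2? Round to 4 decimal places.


phi = AFR_stoich / AFR_actual
phi = 15.2 / 16.3 = 0.9325


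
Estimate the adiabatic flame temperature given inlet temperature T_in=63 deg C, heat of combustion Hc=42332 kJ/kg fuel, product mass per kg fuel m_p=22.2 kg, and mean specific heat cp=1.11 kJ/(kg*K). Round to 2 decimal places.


T_ad = T_in + Hc / (m_p * cp)
Denominator = 22.2 * 1.11 = 24.6420
Temperature rise = 42332 / 24.6420 = 1717.88 K
T_ad = 63 + 1717.88 = 1780.88 deg C


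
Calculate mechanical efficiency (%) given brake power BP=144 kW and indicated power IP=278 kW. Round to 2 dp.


eta_mech = (BP / IP) * 100
Ratio = 144 / 278 = 0.5180
eta_mech = 0.5180 * 100 = 51.80%


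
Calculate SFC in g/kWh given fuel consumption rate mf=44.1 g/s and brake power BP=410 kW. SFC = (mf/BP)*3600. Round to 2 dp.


SFC = (mf / BP) * 3600
Rate = 44.1 / 410 = 0.107561 g/(s*kW)
SFC = 0.107561 * 3600 = 387.22 g/kWh


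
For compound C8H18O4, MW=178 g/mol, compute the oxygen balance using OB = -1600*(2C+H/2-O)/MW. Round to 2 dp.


OB = -1600 * (2C + H/2 - O) / MW
Inner = 2*8 + 18/2 - 4 = 21.00
OB = -1600 * 21.00 / 178 = -188.76%


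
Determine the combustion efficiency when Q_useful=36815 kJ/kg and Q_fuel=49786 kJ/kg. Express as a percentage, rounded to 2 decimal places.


Efficiency = (Q_useful / Q_fuel) * 100
Efficiency = (36815 / 49786) * 100
Efficiency = 0.7395 * 100 = 73.95%


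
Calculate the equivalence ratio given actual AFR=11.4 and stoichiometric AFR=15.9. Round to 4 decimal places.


phi = AFR_stoich / AFR_actual
phi = 15.9 / 11.4 = 1.3947


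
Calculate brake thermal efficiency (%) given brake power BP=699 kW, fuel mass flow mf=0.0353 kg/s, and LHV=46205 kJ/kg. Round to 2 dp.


eta_BTE = (BP / (mf * LHV)) * 100
Denominator = 0.0353 * 46205 = 1631.0365 kW
eta_BTE = (699 / 1631.0365) * 100 = 42.86%


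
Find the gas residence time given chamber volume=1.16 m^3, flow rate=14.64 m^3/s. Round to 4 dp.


tau = V / Q_flow
tau = 1.16 / 14.64 = 0.0792 s


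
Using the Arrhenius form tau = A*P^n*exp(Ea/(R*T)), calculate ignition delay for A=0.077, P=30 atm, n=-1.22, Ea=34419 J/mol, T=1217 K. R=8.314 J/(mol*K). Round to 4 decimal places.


tau = A * P^n * exp(Ea/(R*T))
P^n = 30^(-1.22) = 0.01577292
Ea/(R*T) = 34419/(8.314*1217) = 3.401713
exp(Ea/(R*T)) = 30.015468
tau = 0.077 * 0.01577292 * 30.015468 = 0.0365 ms


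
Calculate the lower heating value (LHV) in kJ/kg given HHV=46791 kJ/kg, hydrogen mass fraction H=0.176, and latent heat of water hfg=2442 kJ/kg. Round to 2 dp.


LHV = HHV - hfg * 9 * H
Water correction = 2442 * 9 * 0.176 = 3868.128 kJ/kg
LHV = 46791 - 3868.128 = 42922.87 kJ/kg


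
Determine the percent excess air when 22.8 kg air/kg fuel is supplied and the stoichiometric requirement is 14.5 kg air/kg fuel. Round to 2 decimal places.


Excess air = actual - stoichiometric = 22.8 - 14.5 = 8.30 kg/kg fuel
Excess air % = (excess / stoich) * 100 = (8.30 / 14.5) * 100 = 57.24%


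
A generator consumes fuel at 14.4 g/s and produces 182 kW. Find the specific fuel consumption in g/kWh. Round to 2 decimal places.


SFC = (mf / BP) * 3600
Rate = 14.4 / 182 = 0.079121 g/(s*kW)
SFC = 0.079121 * 3600 = 284.84 g/kWh


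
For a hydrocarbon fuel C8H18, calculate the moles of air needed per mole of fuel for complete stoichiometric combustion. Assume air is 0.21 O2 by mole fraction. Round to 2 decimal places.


Balanced combustion: C8H18 + 12.5 O2 -> 8 CO2 + 9 H2O
O2 needed = C + H/4 = 8 + 18/4 = 12.50 moles
Air moles = O2 / 0.21 = 12.50 / 0.21 = 59.52 moles air


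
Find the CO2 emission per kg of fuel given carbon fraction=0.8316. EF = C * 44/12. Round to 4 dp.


EF = C_frac * (M_CO2 / M_C)
EF = 0.8316 * (44/12)
EF = 0.8316 * 3.666667 = 3.0492 kg_CO2/kg_fuel


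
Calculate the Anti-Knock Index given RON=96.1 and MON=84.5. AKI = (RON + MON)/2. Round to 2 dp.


AKI = (RON + MON) / 2
AKI = (96.1 + 84.5) / 2
AKI = 180.6 / 2 = 90.30


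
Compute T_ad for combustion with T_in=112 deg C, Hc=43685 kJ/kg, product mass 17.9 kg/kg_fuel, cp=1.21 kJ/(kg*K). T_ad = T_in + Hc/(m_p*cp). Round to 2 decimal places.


T_ad = T_in + Hc / (m_p * cp)
Denominator = 17.9 * 1.21 = 21.6590
Temperature rise = 43685 / 21.6590 = 2016.94 K
T_ad = 112 + 2016.94 = 2128.94 deg C


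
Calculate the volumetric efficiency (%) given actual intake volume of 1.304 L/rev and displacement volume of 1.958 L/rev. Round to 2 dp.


eta_v = (V_actual / V_disp) * 100
Ratio = 1.304 / 1.958 = 0.6660
eta_v = 0.6660 * 100 = 66.60%


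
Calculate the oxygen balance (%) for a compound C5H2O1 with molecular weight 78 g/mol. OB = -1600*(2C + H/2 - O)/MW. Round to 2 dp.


OB = -1600 * (2C + H/2 - O) / MW
Inner = 2*5 + 2/2 - 1 = 10.00
OB = -1600 * 10.00 / 78 = -205.13%


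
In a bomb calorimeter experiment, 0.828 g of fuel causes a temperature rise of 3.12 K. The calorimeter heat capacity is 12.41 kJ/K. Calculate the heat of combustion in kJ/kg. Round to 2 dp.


Hc = C_cal * delta_T / m_fuel
Q_released = 12.41 * 3.12 = 38.7192 kJ
m_fuel = 0.828 g = 0.828/1000 kg = 0.000828 kg
Hc = 38.7192 / 0.000828 = 46762.32 kJ/kg


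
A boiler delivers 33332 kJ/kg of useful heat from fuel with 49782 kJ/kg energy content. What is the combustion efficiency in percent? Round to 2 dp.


Efficiency = (Q_useful / Q_fuel) * 100
Efficiency = (33332 / 49782) * 100
Efficiency = 0.6696 * 100 = 66.96%


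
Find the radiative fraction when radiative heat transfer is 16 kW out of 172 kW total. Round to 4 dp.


f_rad = Q_rad / Q_total
f_rad = 16 / 172 = 0.0930


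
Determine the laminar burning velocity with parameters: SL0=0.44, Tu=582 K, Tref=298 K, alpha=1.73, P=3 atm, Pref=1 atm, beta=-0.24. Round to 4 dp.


SL = SL0 * (Tu/Tref)^alpha * (P/Pref)^beta
T ratio = 582/298 = 1.95302013
(T ratio)^alpha = 1.95302013^1.73 = 3.183630
(P/Pref)^beta = 3^(-0.24) = 0.768229
SL = 0.44 * 3.183630 * 0.768229 = 1.0761 m/s


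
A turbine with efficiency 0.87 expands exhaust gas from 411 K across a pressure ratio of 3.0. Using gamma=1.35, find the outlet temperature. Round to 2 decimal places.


T_out = T_in * (1 - eta * (1 - PR^(-(gamma-1)/gamma)))
Exponent = -(1.35-1)/1.35 = -0.25925926
PR^exp = 3.0^(-0.25925926) = 0.75214556
Factor = 1 - 0.87*(1 - 0.75214556) = 0.78436664
T_out = 411 * 0.78436664 = 322.37 K


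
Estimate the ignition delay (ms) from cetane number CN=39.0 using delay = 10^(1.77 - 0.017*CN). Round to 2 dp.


delay = 10^(1.77 - 0.017*CN)
Exponent = 1.77 - 0.017*39.0 = 1.1070
delay = 10^1.1070 = 12.79 ms


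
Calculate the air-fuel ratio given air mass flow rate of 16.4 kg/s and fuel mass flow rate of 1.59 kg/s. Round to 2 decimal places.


AFR = m_air / m_fuel
AFR = 16.4 / 1.59 = 10.31


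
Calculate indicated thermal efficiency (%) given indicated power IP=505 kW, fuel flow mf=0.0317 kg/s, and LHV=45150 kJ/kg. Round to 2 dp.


eta_ith = (IP / (mf * LHV)) * 100
Denominator = 0.0317 * 45150 = 1431.2550 kW
eta_ith = (505 / 1431.2550) * 100 = 35.28%


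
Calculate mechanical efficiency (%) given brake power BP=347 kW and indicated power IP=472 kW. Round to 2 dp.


eta_mech = (BP / IP) * 100
Ratio = 347 / 472 = 0.7352
eta_mech = 0.7352 * 100 = 73.52%


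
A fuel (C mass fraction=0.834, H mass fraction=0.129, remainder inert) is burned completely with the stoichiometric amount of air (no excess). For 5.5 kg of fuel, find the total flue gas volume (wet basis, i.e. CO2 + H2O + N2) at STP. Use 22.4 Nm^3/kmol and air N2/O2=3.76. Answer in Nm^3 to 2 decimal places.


Per kg fuel: CO2 = (C/12 kmol)*22.4 = (0.834/12)*22.4 = 1.55680 Nm^3
Per kg fuel: H2O = (H/2 kmol)*22.4 = (0.129/2)*22.4 = 1.44480 Nm^3
O2 needed per kg fuel = C/12 + H/4 = 0.834/12 + 0.129/4 = 0.10175000 kmol
Per kg fuel: N2 = O2*3.76*22.4 = 0.10175000*3.76*22.4 = 8.56979 Nm^3
Total per kg = 1.55680 + 1.44480 + 8.56979 = 11.57139 Nm^3
Total = 11.57139 * 5.5 = 63.64 Nm^3


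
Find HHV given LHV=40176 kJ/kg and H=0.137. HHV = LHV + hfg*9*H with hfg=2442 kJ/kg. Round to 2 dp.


HHV = LHV + hfg * 9 * H
Water addition = 2442 * 9 * 0.137 = 3010.986 kJ/kg
HHV = 40176 + 3010.986 = 43186.99 kJ/kg


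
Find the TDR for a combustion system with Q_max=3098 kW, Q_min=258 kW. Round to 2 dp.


TDR = Q_max / Q_min
TDR = 3098 / 258 = 12.01


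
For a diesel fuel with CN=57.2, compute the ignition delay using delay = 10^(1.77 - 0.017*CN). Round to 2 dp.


delay = 10^(1.77 - 0.017*CN)
Exponent = 1.77 - 0.017*57.2 = 0.7976
delay = 10^0.7976 = 6.27 ms


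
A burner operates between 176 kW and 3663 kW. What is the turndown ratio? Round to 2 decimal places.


TDR = Q_max / Q_min
TDR = 3663 / 176 = 20.81


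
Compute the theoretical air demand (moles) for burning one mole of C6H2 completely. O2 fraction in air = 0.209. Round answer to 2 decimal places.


Balanced combustion: C6H2 + 6.5 O2 -> 6 CO2 + 1 H2O
O2 needed = C + H/4 = 6 + 2/4 = 6.50 moles
Air moles = O2 / 0.209 = 6.50 / 0.209 = 31.10 moles air


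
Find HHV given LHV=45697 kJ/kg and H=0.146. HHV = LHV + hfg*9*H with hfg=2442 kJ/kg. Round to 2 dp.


HHV = LHV + hfg * 9 * H
Water addition = 2442 * 9 * 0.146 = 3208.788 kJ/kg
HHV = 45697 + 3208.788 = 48905.79 kJ/kg


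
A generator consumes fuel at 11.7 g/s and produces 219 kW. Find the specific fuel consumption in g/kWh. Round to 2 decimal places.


SFC = (mf / BP) * 3600
Rate = 11.7 / 219 = 0.053425 g/(s*kW)
SFC = 0.053425 * 3600 = 192.33 g/kWh


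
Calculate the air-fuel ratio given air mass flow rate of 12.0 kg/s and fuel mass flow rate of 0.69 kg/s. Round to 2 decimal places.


AFR = m_air / m_fuel
AFR = 12.0 / 0.69 = 17.39


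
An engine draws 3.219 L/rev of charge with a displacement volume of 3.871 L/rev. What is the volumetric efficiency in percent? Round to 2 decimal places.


eta_v = (V_actual / V_disp) * 100
Ratio = 3.219 / 3.871 = 0.8316
eta_v = 0.8316 * 100 = 83.16%


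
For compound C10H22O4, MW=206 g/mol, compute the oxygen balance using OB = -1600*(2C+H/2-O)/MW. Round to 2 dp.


OB = -1600 * (2C + H/2 - O) / MW
Inner = 2*10 + 22/2 - 4 = 27.00
OB = -1600 * 27.00 / 206 = -209.71%


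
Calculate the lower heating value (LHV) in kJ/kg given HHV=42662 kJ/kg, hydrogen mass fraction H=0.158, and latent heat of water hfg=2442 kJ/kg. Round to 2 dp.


LHV = HHV - hfg * 9 * H
Water correction = 2442 * 9 * 0.158 = 3472.524 kJ/kg
LHV = 42662 - 3472.524 = 39189.48 kJ/kg


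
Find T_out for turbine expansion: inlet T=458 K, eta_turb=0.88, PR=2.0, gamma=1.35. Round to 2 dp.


T_out = T_in * (1 - eta * (1 - PR^(-(gamma-1)/gamma)))
Exponent = -(1.35-1)/1.35 = -0.25925926
PR^exp = 2.0^(-0.25925926) = 0.83551680
Factor = 1 - 0.88*(1 - 0.83551680) = 0.85525478
T_out = 458 * 0.85525478 = 391.71 K


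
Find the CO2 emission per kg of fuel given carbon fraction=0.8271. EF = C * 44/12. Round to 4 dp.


EF = C_frac * (M_CO2 / M_C)
EF = 0.8271 * (44/12)
EF = 0.8271 * 3.666667 = 3.0327 kg_CO2/kg_fuel


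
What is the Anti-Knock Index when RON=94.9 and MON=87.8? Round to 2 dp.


AKI = (RON + MON) / 2
AKI = (94.9 + 87.8) / 2
AKI = 182.7 / 2 = 91.35


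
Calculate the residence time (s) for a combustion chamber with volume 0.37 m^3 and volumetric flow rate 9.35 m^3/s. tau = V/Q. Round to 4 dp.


tau = V / Q_flow
tau = 0.37 / 9.35 = 0.0396 s


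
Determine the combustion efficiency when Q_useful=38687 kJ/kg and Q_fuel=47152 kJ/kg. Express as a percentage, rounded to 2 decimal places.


Efficiency = (Q_useful / Q_fuel) * 100
Efficiency = (38687 / 47152) * 100
Efficiency = 0.8205 * 100 = 82.05%


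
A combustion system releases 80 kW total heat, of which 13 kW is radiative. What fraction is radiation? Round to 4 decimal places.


f_rad = Q_rad / Q_total
f_rad = 13 / 80 = 0.1625


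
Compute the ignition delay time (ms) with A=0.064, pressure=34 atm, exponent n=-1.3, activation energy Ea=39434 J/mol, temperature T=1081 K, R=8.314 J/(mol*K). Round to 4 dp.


tau = A * P^n * exp(Ea/(R*T))
P^n = 34^(-1.3) = 0.01021121
Ea/(R*T) = 39434/(8.314*1081) = 4.387682
exp(Ea/(R*T)) = 80.453690
tau = 0.064 * 0.01021121 * 80.453690 = 0.0526 ms


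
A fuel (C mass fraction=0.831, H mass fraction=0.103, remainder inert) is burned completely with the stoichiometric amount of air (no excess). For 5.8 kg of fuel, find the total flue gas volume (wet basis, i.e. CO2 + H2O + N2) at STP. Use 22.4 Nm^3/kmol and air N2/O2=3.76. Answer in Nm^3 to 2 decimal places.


Per kg fuel: CO2 = (C/12 kmol)*22.4 = (0.831/12)*22.4 = 1.55120 Nm^3
Per kg fuel: H2O = (H/2 kmol)*22.4 = (0.103/2)*22.4 = 1.15360 Nm^3
O2 needed per kg fuel = C/12 + H/4 = 0.831/12 + 0.103/4 = 0.09500000 kmol
Per kg fuel: N2 = O2*3.76*22.4 = 0.09500000*3.76*22.4 = 8.00128 Nm^3
Total per kg = 1.55120 + 1.15360 + 8.00128 = 10.70608 Nm^3
Total = 10.70608 * 5.8 = 62.10 Nm^3


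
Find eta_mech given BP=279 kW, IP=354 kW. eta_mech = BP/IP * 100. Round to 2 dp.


eta_mech = (BP / IP) * 100
Ratio = 279 / 354 = 0.7881
eta_mech = 0.7881 * 100 = 78.81%


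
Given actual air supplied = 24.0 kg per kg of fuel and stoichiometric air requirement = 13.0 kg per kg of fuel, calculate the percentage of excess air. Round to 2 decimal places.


Excess air = actual - stoichiometric = 24.0 - 13.0 = 11.00 kg/kg fuel
Excess air % = (excess / stoich) * 100 = (11.00 / 13.0) * 100 = 84.62%


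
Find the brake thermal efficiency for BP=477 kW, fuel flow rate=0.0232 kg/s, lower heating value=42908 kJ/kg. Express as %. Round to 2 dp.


eta_BTE = (BP / (mf * LHV)) * 100
Denominator = 0.0232 * 42908 = 995.4656 kW
eta_BTE = (477 / 995.4656) * 100 = 47.92%


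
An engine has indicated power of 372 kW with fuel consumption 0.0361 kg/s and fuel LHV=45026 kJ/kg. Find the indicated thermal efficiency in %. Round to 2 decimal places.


eta_ith = (IP / (mf * LHV)) * 100
Denominator = 0.0361 * 45026 = 1625.4386 kW
eta_ith = (372 / 1625.4386) * 100 = 22.89%


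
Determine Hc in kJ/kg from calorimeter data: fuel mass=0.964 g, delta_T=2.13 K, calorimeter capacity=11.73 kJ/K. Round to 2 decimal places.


Hc = C_cal * delta_T / m_fuel
Q_released = 11.73 * 2.13 = 24.9849 kJ
m_fuel = 0.964 g = 0.964/1000 kg = 0.000964 kg
Hc = 24.9849 / 0.000964 = 25917.95 kJ/kg


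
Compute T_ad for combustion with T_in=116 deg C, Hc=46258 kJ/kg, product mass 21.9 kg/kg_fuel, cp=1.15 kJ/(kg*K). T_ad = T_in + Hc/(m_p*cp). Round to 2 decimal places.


T_ad = T_in + Hc / (m_p * cp)
Denominator = 21.9 * 1.15 = 25.1850
Temperature rise = 46258 / 25.1850 = 1836.73 K
T_ad = 116 + 1836.73 = 1952.73 deg C


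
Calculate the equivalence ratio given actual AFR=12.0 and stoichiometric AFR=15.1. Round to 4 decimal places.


phi = AFR_stoich / AFR_actual
phi = 15.1 / 12.0 = 1.2583


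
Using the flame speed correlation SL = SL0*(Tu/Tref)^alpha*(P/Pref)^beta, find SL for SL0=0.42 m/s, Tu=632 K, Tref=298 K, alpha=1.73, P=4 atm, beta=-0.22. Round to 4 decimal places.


SL = SL0 * (Tu/Tref)^alpha * (P/Pref)^beta
T ratio = 632/298 = 2.12080537
(T ratio)^alpha = 2.12080537^1.73 = 3.671524
(P/Pref)^beta = 4^(-0.22) = 0.737135
SL = 0.42 * 3.671524 * 0.737135 = 1.1367 m/s


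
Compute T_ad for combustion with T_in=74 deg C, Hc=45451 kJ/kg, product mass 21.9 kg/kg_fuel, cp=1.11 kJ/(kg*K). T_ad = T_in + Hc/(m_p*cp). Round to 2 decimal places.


T_ad = T_in + Hc / (m_p * cp)
Denominator = 21.9 * 1.11 = 24.3090
Temperature rise = 45451 / 24.3090 = 1869.72 K
T_ad = 74 + 1869.72 = 1943.72 deg C


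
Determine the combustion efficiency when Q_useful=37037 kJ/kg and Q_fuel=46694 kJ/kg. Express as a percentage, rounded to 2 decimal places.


Efficiency = (Q_useful / Q_fuel) * 100
Efficiency = (37037 / 46694) * 100
Efficiency = 0.7932 * 100 = 79.32%


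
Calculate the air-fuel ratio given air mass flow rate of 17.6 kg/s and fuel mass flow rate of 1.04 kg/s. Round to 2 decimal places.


AFR = m_air / m_fuel
AFR = 17.6 / 1.04 = 16.92


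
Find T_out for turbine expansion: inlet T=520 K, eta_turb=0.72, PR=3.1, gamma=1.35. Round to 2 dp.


T_out = T_in * (1 - eta * (1 - PR^(-(gamma-1)/gamma)))
Exponent = -(1.35-1)/1.35 = -0.25925926
PR^exp = 3.1^(-0.25925926) = 0.74577862
Factor = 1 - 0.72*(1 - 0.74577862) = 0.81696061
T_out = 520 * 0.81696061 = 424.82 K


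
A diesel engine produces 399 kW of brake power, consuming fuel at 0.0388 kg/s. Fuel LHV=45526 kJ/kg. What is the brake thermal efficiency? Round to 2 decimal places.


eta_BTE = (BP / (mf * LHV)) * 100
Denominator = 0.0388 * 45526 = 1766.4088 kW
eta_BTE = (399 / 1766.4088) * 100 = 22.59%


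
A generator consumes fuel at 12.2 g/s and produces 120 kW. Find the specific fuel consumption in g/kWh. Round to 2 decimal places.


SFC = (mf / BP) * 3600
Rate = 12.2 / 120 = 0.101667 g/(s*kW)
SFC = 0.101667 * 3600 = 366.00 g/kWh


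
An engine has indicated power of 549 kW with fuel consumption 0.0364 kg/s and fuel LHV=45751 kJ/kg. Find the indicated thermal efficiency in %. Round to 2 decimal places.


eta_ith = (IP / (mf * LHV)) * 100
Denominator = 0.0364 * 45751 = 1665.3364 kW
eta_ith = (549 / 1665.3364) * 100 = 32.97%


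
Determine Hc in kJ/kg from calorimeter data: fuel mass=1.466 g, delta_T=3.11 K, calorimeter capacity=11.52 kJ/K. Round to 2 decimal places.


Hc = C_cal * delta_T / m_fuel
Q_released = 11.52 * 3.11 = 35.8272 kJ
m_fuel = 1.466 g = 1.466/1000 kg = 0.001466 kg
Hc = 35.8272 / 0.001466 = 24438.74 kJ/kg


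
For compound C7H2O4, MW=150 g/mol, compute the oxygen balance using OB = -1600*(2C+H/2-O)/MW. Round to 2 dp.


OB = -1600 * (2C + H/2 - O) / MW
Inner = 2*7 + 2/2 - 4 = 11.00
OB = -1600 * 11.00 / 150 = -117.33%


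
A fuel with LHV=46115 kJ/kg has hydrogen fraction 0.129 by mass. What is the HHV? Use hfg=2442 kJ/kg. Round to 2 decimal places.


HHV = LHV + hfg * 9 * H
Water addition = 2442 * 9 * 0.129 = 2835.162 kJ/kg
HHV = 46115 + 2835.162 = 48950.16 kJ/kg


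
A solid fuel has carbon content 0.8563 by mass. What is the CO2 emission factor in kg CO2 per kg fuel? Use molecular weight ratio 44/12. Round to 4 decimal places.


EF = C_frac * (M_CO2 / M_C)
EF = 0.8563 * (44/12)
EF = 0.8563 * 3.666667 = 3.1398 kg_CO2/kg_fuel


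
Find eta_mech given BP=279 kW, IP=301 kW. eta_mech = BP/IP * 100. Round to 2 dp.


eta_mech = (BP / IP) * 100
Ratio = 279 / 301 = 0.9269
eta_mech = 0.9269 * 100 = 92.69%


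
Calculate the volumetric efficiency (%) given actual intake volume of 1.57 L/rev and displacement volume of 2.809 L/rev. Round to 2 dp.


eta_v = (V_actual / V_disp) * 100
Ratio = 1.57 / 2.809 = 0.5589
eta_v = 0.5589 * 100 = 55.89%


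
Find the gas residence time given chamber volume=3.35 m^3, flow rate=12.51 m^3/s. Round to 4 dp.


tau = V / Q_flow
tau = 3.35 / 12.51 = 0.2678 s


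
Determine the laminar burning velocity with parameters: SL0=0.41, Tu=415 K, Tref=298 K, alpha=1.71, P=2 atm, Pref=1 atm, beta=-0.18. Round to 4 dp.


SL = SL0 * (Tu/Tref)^alpha * (P/Pref)^beta
T ratio = 415/298 = 1.39261745
(T ratio)^alpha = 1.39261745^1.71 = 1.761783
(P/Pref)^beta = 2^(-0.18) = 0.882703
SL = 0.41 * 1.761783 * 0.882703 = 0.6376 m/s


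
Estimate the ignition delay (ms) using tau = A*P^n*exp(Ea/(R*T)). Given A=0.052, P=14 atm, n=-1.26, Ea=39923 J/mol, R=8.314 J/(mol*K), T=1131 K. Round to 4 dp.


tau = A * P^n * exp(Ea/(R*T))
P^n = 14^(-1.26) = 0.03596488
Ea/(R*T) = 39923/(8.314*1131) = 4.245712
exp(Ea/(R*T)) = 69.805452
tau = 0.052 * 0.03596488 * 69.805452 = 0.1305 ms


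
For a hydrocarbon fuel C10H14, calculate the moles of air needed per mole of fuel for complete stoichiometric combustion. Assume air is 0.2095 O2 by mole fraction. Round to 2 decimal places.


Balanced combustion: C10H14 + 13.5 O2 -> 10 CO2 + 7 H2O
O2 needed = C + H/4 = 10 + 14/4 = 13.50 moles
Air moles = O2 / 0.2095 = 13.50 / 0.2095 = 64.44 moles air


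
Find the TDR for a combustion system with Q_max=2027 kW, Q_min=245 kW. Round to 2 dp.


TDR = Q_max / Q_min
TDR = 2027 / 245 = 8.27


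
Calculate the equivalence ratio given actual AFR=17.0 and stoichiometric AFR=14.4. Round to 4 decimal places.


phi = AFR_stoich / AFR_actual
phi = 14.4 / 17.0 = 0.8471


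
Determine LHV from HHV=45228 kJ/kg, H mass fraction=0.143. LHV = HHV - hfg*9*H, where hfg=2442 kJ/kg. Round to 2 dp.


LHV = HHV - hfg * 9 * H
Water correction = 2442 * 9 * 0.143 = 3142.854 kJ/kg
LHV = 45228 - 3142.854 = 42085.15 kJ/kg


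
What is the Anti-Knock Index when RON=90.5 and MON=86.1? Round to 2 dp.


AKI = (RON + MON) / 2
AKI = (90.5 + 86.1) / 2
AKI = 176.6 / 2 = 88.30


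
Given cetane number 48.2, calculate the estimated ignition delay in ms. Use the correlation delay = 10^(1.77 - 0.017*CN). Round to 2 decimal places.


delay = 10^(1.77 - 0.017*CN)
Exponent = 1.77 - 0.017*48.2 = 0.9506
delay = 10^0.9506 = 8.92 ms


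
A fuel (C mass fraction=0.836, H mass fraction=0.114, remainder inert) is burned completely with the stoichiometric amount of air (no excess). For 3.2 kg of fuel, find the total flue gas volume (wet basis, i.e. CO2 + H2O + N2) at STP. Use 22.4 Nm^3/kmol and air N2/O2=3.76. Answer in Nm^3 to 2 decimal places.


Per kg fuel: CO2 = (C/12 kmol)*22.4 = (0.836/12)*22.4 = 1.56053 Nm^3
Per kg fuel: H2O = (H/2 kmol)*22.4 = (0.114/2)*22.4 = 1.27680 Nm^3
O2 needed per kg fuel = C/12 + H/4 = 0.836/12 + 0.114/4 = 0.09816667 kmol
Per kg fuel: N2 = O2*3.76*22.4 = 0.09816667*3.76*22.4 = 8.26799 Nm^3
Total per kg = 1.56053 + 1.27680 + 8.26799 = 11.10532 Nm^3
Total = 11.10532 * 3.2 = 35.54 Nm^3


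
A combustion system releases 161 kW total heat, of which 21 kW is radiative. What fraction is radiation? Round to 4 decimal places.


f_rad = Q_rad / Q_total
f_rad = 21 / 161 = 0.1304


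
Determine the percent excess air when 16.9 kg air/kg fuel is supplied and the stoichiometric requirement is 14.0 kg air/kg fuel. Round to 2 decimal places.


Excess air = actual - stoichiometric = 16.9 - 14.0 = 2.90 kg/kg fuel
Excess air % = (excess / stoich) * 100 = (2.90 / 14.0) * 100 = 20.71%


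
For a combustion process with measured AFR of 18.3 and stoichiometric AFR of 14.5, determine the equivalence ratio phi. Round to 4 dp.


phi = AFR_stoich / AFR_actual
phi = 14.5 / 18.3 = 0.7923


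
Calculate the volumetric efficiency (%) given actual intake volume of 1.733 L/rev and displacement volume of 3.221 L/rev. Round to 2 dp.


eta_v = (V_actual / V_disp) * 100
Ratio = 1.733 / 3.221 = 0.5380
eta_v = 0.5380 * 100 = 53.80%


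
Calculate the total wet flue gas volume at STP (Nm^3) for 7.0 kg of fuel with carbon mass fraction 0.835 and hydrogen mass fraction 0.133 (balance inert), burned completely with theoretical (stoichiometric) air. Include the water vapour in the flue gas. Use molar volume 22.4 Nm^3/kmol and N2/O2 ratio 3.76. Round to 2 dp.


Per kg fuel: CO2 = (C/12 kmol)*22.4 = (0.835/12)*22.4 = 1.55867 Nm^3
Per kg fuel: H2O = (H/2 kmol)*22.4 = (0.133/2)*22.4 = 1.48960 Nm^3
O2 needed per kg fuel = C/12 + H/4 = 0.835/12 + 0.133/4 = 0.10283333 kmol
Per kg fuel: N2 = O2*3.76*22.4 = 0.10283333*3.76*22.4 = 8.66103 Nm^3
Total per kg = 1.55867 + 1.48960 + 8.66103 = 11.70930 Nm^3
Total = 11.70930 * 7.0 = 81.97 Nm^3


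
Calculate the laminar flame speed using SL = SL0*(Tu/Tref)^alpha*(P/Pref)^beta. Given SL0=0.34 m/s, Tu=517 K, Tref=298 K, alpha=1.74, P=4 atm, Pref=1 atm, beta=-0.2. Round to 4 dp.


SL = SL0 * (Tu/Tref)^alpha * (P/Pref)^beta
T ratio = 517/298 = 1.73489933
(T ratio)^alpha = 1.73489933^1.74 = 2.608178
(P/Pref)^beta = 4^(-0.2) = 0.757858
SL = 0.34 * 2.608178 * 0.757858 = 0.6721 m/s


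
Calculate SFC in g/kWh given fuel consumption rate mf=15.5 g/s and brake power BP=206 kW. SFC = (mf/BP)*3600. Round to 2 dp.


SFC = (mf / BP) * 3600
Rate = 15.5 / 206 = 0.075243 g/(s*kW)
SFC = 0.075243 * 3600 = 270.87 g/kWh


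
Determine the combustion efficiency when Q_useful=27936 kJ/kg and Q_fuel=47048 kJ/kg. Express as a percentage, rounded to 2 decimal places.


Efficiency = (Q_useful / Q_fuel) * 100
Efficiency = (27936 / 47048) * 100
Efficiency = 0.5938 * 100 = 59.38%


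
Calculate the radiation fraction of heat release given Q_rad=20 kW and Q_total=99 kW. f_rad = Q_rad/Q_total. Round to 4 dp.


f_rad = Q_rad / Q_total
f_rad = 20 / 99 = 0.2020


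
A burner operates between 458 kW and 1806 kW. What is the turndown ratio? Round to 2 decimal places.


TDR = Q_max / Q_min
TDR = 1806 / 458 = 3.94


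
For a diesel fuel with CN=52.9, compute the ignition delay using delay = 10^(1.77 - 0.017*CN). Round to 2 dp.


delay = 10^(1.77 - 0.017*CN)
Exponent = 1.77 - 0.017*52.9 = 0.8707
delay = 10^0.8707 = 7.43 ms


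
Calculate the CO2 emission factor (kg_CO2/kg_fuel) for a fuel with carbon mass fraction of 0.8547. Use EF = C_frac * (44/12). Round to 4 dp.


EF = C_frac * (M_CO2 / M_C)
EF = 0.8547 * (44/12)
EF = 0.8547 * 3.666667 = 3.1339 kg_CO2/kg_fuel


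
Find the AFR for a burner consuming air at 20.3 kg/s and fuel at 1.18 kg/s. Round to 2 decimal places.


AFR = m_air / m_fuel
AFR = 20.3 / 1.18 = 17.20


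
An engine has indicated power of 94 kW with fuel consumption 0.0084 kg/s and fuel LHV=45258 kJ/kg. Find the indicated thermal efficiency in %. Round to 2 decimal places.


eta_ith = (IP / (mf * LHV)) * 100
Denominator = 0.0084 * 45258 = 380.1672 kW
eta_ith = (94 / 380.1672) * 100 = 24.73%


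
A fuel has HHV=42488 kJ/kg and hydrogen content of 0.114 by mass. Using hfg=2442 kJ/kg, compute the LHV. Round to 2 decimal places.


LHV = HHV - hfg * 9 * H
Water correction = 2442 * 9 * 0.114 = 2505.492 kJ/kg
LHV = 42488 - 2505.492 = 39982.51 kJ/kg


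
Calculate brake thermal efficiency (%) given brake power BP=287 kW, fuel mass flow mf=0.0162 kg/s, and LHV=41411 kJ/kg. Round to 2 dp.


eta_BTE = (BP / (mf * LHV)) * 100
Denominator = 0.0162 * 41411 = 670.8582 kW
eta_BTE = (287 / 670.8582) * 100 = 42.78%


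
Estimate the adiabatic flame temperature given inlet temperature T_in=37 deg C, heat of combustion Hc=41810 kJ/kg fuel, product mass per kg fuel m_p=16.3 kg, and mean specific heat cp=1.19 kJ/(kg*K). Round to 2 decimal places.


T_ad = T_in + Hc / (m_p * cp)
Denominator = 16.3 * 1.19 = 19.3970
Temperature rise = 41810 / 19.3970 = 2155.49 K
T_ad = 37 + 2155.49 = 2192.49 deg C


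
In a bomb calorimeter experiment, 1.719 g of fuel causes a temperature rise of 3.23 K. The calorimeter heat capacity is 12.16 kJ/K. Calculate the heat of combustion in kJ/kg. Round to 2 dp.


Hc = C_cal * delta_T / m_fuel
Q_released = 12.16 * 3.23 = 39.2768 kJ
m_fuel = 1.719 g = 1.719/1000 kg = 0.001719 kg
Hc = 39.2768 / 0.001719 = 22848.63 kJ/kg


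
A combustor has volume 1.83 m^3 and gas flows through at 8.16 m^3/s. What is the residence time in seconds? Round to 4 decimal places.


tau = V / Q_flow
tau = 1.83 / 8.16 = 0.2243 s


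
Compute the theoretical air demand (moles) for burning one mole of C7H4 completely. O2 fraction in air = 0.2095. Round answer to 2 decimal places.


Balanced combustion: C7H4 + 8 O2 -> 7 CO2 + 2 H2O
O2 needed = C + H/4 = 7 + 4/4 = 8.00 moles
Air moles = O2 / 0.2095 = 8.00 / 0.2095 = 38.19 moles air


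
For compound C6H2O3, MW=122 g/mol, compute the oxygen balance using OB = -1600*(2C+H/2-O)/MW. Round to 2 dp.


OB = -1600 * (2C + H/2 - O) / MW
Inner = 2*6 + 2/2 - 3 = 10.00
OB = -1600 * 10.00 / 122 = -131.15%


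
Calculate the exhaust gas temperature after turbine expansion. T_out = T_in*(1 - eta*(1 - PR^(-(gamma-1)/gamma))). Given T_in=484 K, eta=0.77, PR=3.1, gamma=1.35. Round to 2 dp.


T_out = T_in * (1 - eta * (1 - PR^(-(gamma-1)/gamma)))
Exponent = -(1.35-1)/1.35 = -0.25925926
PR^exp = 3.1^(-0.25925926) = 0.74577862
Factor = 1 - 0.77*(1 - 0.74577862) = 0.80424954
T_out = 484 * 0.80424954 = 389.26 K


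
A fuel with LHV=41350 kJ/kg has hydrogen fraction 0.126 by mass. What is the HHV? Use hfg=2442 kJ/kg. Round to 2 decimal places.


HHV = LHV + hfg * 9 * H
Water addition = 2442 * 9 * 0.126 = 2769.228 kJ/kg
HHV = 41350 + 2769.228 = 44119.23 kJ/kg


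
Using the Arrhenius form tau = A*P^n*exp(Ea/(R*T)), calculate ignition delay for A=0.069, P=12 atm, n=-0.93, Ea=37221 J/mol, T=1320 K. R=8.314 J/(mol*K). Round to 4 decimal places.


tau = A * P^n * exp(Ea/(R*T))
P^n = 12^(-0.93) = 0.09916569
Ea/(R*T) = 37221/(8.314*1320) = 3.391596
exp(Ea/(R*T)) = 29.713330
tau = 0.069 * 0.09916569 * 29.713330 = 0.2033 ms


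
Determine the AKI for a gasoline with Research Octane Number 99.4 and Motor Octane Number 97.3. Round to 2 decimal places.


AKI = (RON + MON) / 2
AKI = (99.4 + 97.3) / 2
AKI = 196.7 / 2 = 98.35


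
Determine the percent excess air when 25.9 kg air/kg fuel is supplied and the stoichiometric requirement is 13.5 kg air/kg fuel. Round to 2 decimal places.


Excess air = actual - stoichiometric = 25.9 - 13.5 = 12.40 kg/kg fuel
Excess air % = (excess / stoich) * 100 = (12.40 / 13.5) * 100 = 91.85%


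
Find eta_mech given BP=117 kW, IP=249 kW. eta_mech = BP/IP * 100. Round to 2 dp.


eta_mech = (BP / IP) * 100
Ratio = 117 / 249 = 0.4699
eta_mech = 0.4699 * 100 = 46.99%


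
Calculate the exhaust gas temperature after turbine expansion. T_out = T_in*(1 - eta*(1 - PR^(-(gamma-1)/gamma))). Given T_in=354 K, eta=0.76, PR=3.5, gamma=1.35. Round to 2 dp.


T_out = T_in * (1 - eta * (1 - PR^(-(gamma-1)/gamma)))
Exponent = -(1.35-1)/1.35 = -0.25925926
PR^exp = 3.5^(-0.25925926) = 0.72267881
Factor = 1 - 0.76*(1 - 0.72267881) = 0.78923590
T_out = 354 * 0.78923590 = 279.39 K


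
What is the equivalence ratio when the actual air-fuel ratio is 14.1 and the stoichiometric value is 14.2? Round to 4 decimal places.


phi = AFR_stoich / AFR_actual
phi = 14.2 / 14.1 = 1.0071


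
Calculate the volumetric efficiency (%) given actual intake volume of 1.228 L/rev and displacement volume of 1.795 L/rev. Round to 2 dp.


eta_v = (V_actual / V_disp) * 100
Ratio = 1.228 / 1.795 = 0.6841
eta_v = 0.6841 * 100 = 68.41%


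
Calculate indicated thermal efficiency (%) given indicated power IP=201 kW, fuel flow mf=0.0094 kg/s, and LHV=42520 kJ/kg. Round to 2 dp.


eta_ith = (IP / (mf * LHV)) * 100
Denominator = 0.0094 * 42520 = 399.6880 kW
eta_ith = (201 / 399.6880) * 100 = 50.29%


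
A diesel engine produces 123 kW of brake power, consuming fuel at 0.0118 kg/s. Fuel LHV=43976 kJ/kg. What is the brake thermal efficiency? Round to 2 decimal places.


eta_BTE = (BP / (mf * LHV)) * 100
Denominator = 0.0118 * 43976 = 518.9168 kW
eta_BTE = (123 / 518.9168) * 100 = 23.70%


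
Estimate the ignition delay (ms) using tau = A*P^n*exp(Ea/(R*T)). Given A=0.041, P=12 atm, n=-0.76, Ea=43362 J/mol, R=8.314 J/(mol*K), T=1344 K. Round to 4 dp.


tau = A * P^n * exp(Ea/(R*T))
P^n = 12^(-0.76) = 0.15129419
Ea/(R*T) = 43362/(8.314*1344) = 3.880610
exp(Ea/(R*T)) = 48.453771
tau = 0.041 * 0.15129419 * 48.453771 = 0.3006 ms


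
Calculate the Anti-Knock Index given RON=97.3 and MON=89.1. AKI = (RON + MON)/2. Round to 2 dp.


AKI = (RON + MON) / 2
AKI = (97.3 + 89.1) / 2
AKI = 186.4 / 2 = 93.20


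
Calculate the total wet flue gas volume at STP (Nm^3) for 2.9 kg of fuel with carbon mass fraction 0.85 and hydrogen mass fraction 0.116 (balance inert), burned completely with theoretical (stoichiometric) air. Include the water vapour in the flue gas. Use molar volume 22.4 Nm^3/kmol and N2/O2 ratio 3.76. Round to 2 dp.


Per kg fuel: CO2 = (C/12 kmol)*22.4 = (0.85/12)*22.4 = 1.58667 Nm^3
Per kg fuel: H2O = (H/2 kmol)*22.4 = (0.116/2)*22.4 = 1.29920 Nm^3
O2 needed per kg fuel = C/12 + H/4 = 0.85/12 + 0.116/4 = 0.09983333 kmol
Per kg fuel: N2 = O2*3.76*22.4 = 0.09983333*3.76*22.4 = 8.40836 Nm^3
Total per kg = 1.58667 + 1.29920 + 8.40836 = 11.29423 Nm^3
Total = 11.29423 * 2.9 = 32.75 Nm^3


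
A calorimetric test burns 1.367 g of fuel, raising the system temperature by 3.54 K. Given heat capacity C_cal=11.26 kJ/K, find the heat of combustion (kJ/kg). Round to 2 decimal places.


Hc = C_cal * delta_T / m_fuel
Q_released = 11.26 * 3.54 = 39.8604 kJ
m_fuel = 1.367 g = 1.367/1000 kg = 0.001367 kg
Hc = 39.8604 / 0.001367 = 29159.03 kJ/kg


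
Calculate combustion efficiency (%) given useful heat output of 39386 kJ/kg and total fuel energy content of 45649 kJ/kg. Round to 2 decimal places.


Efficiency = (Q_useful / Q_fuel) * 100
Efficiency = (39386 / 45649) * 100
Efficiency = 0.8628 * 100 = 86.28%


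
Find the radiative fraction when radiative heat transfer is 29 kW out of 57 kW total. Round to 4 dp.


f_rad = Q_rad / Q_total
f_rad = 29 / 57 = 0.5088


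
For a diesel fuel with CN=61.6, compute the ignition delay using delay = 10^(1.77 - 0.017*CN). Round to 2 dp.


delay = 10^(1.77 - 0.017*CN)
Exponent = 1.77 - 0.017*61.6 = 0.7228
delay = 10^0.7228 = 5.28 ms


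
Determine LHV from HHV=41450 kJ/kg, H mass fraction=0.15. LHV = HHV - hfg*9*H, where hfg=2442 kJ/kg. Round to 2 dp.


LHV = HHV - hfg * 9 * H
Water correction = 2442 * 9 * 0.15 = 3296.700 kJ/kg
LHV = 41450 - 3296.700 = 38153.30 kJ/kg


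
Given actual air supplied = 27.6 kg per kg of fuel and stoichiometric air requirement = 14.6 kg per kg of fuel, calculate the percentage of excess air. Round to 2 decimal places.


Excess air = actual - stoichiometric = 27.6 - 14.6 = 13.00 kg/kg fuel
Excess air % = (excess / stoich) * 100 = (13.00 / 14.6) * 100 = 89.04%


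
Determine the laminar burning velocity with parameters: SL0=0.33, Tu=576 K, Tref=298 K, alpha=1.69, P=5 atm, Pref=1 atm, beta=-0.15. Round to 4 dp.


SL = SL0 * (Tu/Tref)^alpha * (P/Pref)^beta
T ratio = 576/298 = 1.93288591
(T ratio)^alpha = 1.93288591^1.69 = 3.045710
(P/Pref)^beta = 5^(-0.15) = 0.785515
SL = 0.33 * 3.045710 * 0.785515 = 0.7895 m/s


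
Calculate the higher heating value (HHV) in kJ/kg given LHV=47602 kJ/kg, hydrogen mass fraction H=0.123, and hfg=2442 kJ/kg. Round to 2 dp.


HHV = LHV + hfg * 9 * H
Water addition = 2442 * 9 * 0.123 = 2703.294 kJ/kg
HHV = 47602 + 2703.294 = 50305.29 kJ/kg


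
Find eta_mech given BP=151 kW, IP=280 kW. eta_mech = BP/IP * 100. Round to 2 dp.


eta_mech = (BP / IP) * 100
Ratio = 151 / 280 = 0.5393
eta_mech = 0.5393 * 100 = 53.93%


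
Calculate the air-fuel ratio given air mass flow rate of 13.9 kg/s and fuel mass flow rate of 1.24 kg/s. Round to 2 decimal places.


AFR = m_air / m_fuel
AFR = 13.9 / 1.24 = 11.21


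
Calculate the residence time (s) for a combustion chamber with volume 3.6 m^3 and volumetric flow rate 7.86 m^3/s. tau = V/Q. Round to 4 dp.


tau = V / Q_flow
tau = 3.6 / 7.86 = 0.4580 s


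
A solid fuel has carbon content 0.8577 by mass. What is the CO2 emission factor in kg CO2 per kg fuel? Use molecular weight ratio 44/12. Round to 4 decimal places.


EF = C_frac * (M_CO2 / M_C)
EF = 0.8577 * (44/12)
EF = 0.8577 * 3.666667 = 3.1449 kg_CO2/kg_fuel


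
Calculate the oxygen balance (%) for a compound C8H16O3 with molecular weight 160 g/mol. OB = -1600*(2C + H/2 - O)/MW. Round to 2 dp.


OB = -1600 * (2C + H/2 - O) / MW
Inner = 2*8 + 16/2 - 3 = 21.00
OB = -1600 * 21.00 / 160 = -210.00%


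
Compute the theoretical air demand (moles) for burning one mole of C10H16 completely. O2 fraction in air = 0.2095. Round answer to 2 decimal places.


Balanced combustion: C10H16 + 14 O2 -> 10 CO2 + 8 H2O
O2 needed = C + H/4 = 10 + 16/4 = 14.00 moles
Air moles = O2 / 0.2095 = 14.00 / 0.2095 = 66.83 moles air


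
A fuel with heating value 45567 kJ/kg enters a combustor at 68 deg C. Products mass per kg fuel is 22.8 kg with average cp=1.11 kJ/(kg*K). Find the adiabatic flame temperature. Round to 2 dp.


T_ad = T_in + Hc / (m_p * cp)
Denominator = 22.8 * 1.11 = 25.3080
Temperature rise = 45567 / 25.3080 = 1800.50 K
T_ad = 68 + 1800.50 = 1868.50 deg C


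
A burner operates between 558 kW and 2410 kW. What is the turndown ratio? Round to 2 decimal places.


TDR = Q_max / Q_min
TDR = 2410 / 558 = 4.32


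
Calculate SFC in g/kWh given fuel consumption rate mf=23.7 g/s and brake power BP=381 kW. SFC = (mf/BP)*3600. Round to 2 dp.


SFC = (mf / BP) * 3600
Rate = 23.7 / 381 = 0.062205 g/(s*kW)
SFC = 0.062205 * 3600 = 223.94 g/kWh


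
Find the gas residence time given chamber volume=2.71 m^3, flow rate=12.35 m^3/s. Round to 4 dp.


tau = V / Q_flow
tau = 2.71 / 12.35 = 0.2194 s


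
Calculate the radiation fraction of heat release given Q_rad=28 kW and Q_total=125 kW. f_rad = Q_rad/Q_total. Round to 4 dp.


f_rad = Q_rad / Q_total
f_rad = 28 / 125 = 0.2240


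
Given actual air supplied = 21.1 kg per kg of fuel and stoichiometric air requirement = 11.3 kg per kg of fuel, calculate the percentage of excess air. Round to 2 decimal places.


Excess air = actual - stoichiometric = 21.1 - 11.3 = 9.80 kg/kg fuel
Excess air % = (excess / stoich) * 100 = (9.80 / 11.3) * 100 = 86.73%


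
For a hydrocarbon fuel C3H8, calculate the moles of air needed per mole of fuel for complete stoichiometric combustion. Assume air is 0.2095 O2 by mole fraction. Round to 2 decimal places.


Balanced combustion: C3H8 + 5 O2 -> 3 CO2 + 4 H2O
O2 needed = C + H/4 = 3 + 8/4 = 5.00 moles
Air moles = O2 / 0.2095 = 5.00 / 0.2095 = 23.87 moles air


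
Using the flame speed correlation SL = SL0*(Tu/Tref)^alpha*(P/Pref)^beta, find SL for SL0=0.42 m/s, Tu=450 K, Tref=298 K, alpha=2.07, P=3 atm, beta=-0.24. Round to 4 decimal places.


SL = SL0 * (Tu/Tref)^alpha * (P/Pref)^beta
T ratio = 450/298 = 1.51006711
(T ratio)^alpha = 1.51006711^2.07 = 2.347049
(P/Pref)^beta = 3^(-0.24) = 0.768229
SL = 0.42 * 2.347049 * 0.768229 = 0.7573 m/s


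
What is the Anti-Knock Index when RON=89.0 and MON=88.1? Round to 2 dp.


AKI = (RON + MON) / 2
AKI = (89.0 + 88.1) / 2
AKI = 177.1 / 2 = 88.55


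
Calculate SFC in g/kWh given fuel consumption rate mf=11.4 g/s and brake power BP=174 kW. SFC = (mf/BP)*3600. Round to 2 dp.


SFC = (mf / BP) * 3600
Rate = 11.4 / 174 = 0.065517 g/(s*kW)
SFC = 0.065517 * 3600 = 235.86 g/kWh


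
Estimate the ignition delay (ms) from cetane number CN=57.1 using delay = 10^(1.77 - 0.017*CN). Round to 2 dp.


delay = 10^(1.77 - 0.017*CN)
Exponent = 1.77 - 0.017*57.1 = 0.7993
delay = 10^0.7993 = 6.30 ms


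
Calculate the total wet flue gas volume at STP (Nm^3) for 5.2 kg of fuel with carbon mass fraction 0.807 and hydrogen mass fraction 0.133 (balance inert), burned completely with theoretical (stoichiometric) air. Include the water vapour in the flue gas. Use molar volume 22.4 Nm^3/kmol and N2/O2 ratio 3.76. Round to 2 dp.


Per kg fuel: CO2 = (C/12 kmol)*22.4 = (0.807/12)*22.4 = 1.50640 Nm^3
Per kg fuel: H2O = (H/2 kmol)*22.4 = (0.133/2)*22.4 = 1.48960 Nm^3
O2 needed per kg fuel = C/12 + H/4 = 0.807/12 + 0.133/4 = 0.10050000 kmol
Per kg fuel: N2 = O2*3.76*22.4 = 0.10050000*3.76*22.4 = 8.46451 Nm^3
Total per kg = 1.50640 + 1.48960 + 8.46451 = 11.46051 Nm^3
Total = 11.46051 * 5.2 = 59.59 Nm^3


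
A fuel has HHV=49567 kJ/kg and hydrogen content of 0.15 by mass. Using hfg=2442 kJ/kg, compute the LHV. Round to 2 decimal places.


LHV = HHV - hfg * 9 * H
Water correction = 2442 * 9 * 0.15 = 3296.700 kJ/kg
LHV = 49567 - 3296.700 = 46270.30 kJ/kg


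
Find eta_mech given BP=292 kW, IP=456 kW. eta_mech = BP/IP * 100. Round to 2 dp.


eta_mech = (BP / IP) * 100
Ratio = 292 / 456 = 0.6404
eta_mech = 0.6404 * 100 = 64.04%


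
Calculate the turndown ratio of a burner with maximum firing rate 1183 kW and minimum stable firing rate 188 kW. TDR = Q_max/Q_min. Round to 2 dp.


TDR = Q_max / Q_min
TDR = 1183 / 188 = 6.29
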